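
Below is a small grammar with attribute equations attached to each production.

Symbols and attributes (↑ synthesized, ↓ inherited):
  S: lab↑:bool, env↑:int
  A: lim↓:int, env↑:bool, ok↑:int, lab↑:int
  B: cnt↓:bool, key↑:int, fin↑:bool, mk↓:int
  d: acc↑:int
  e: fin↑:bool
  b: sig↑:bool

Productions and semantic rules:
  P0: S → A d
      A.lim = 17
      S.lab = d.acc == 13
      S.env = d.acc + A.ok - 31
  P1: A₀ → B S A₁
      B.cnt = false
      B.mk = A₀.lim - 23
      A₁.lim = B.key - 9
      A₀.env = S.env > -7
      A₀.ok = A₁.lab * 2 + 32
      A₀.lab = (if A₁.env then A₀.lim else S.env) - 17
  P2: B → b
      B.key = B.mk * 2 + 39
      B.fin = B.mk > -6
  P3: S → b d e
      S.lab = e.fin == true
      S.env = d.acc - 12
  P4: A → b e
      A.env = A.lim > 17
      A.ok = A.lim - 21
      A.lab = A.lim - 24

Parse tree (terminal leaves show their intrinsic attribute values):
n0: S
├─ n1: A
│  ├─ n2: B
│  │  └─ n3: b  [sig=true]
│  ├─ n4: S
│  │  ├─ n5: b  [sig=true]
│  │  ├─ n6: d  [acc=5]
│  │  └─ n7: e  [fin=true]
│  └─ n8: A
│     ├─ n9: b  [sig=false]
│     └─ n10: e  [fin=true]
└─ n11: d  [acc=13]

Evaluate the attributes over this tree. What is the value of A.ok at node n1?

20

1. n1.lim = 17  [17]
2. n2.cnt = false  [false]
3. n2.mk = -6  [A₀.lim - 23]
4. n3.sig = true  [terminal]
5. n2.key = 27  [B.mk * 2 + 39]
6. n2.fin = false  [B.mk > -6]
7. n5.sig = true  [terminal]
8. n6.acc = 5  [terminal]
9. n7.fin = true  [terminal]
10. n4.lab = true  [e.fin == true]
11. n4.env = -7  [d.acc - 12]
12. n8.lim = 18  [B.key - 9]
13. n9.sig = false  [terminal]
14. n10.fin = true  [terminal]
15. n8.env = true  [A.lim > 17]
16. n8.ok = -3  [A.lim - 21]
17. n8.lab = -6  [A.lim - 24]
18. n1.env = false  [S.env > -7]
19. n1.ok = 20  [A₁.lab * 2 + 32]
20. n1.lab = 0  [(if A₁.env then A₀.lim else S.env) - 17]
21. n11.acc = 13  [terminal]
22. n0.lab = true  [d.acc == 13]
23. n0.env = 2  [d.acc + A.ok - 31]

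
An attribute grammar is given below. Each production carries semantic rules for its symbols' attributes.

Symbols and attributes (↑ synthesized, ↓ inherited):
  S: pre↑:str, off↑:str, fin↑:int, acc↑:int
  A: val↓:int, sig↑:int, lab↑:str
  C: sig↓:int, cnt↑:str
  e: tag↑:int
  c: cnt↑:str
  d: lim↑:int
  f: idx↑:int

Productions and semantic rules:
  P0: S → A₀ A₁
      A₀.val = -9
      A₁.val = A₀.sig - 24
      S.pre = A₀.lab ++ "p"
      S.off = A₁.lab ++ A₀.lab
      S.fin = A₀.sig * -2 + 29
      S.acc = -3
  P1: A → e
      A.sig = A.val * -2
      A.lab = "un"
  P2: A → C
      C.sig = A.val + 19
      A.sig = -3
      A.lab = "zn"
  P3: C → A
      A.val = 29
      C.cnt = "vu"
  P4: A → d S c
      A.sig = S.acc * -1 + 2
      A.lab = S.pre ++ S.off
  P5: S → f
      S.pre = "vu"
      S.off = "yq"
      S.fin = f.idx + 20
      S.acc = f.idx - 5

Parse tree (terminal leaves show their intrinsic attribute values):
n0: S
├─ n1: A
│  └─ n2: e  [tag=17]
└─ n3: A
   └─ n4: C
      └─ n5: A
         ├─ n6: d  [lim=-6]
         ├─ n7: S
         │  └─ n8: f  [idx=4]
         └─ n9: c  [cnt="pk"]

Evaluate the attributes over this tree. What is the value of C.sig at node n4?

1. n1.val = -9  [-9]
2. n2.tag = 17  [terminal]
3. n1.sig = 18  [A.val * -2]
4. n1.lab = "un"  ["un"]
5. n3.val = -6  [A₀.sig - 24]
6. n4.sig = 13  [A.val + 19]
7. n5.val = 29  [29]
8. n6.lim = -6  [terminal]
9. n8.idx = 4  [terminal]
10. n7.pre = "vu"  ["vu"]
11. n7.off = "yq"  ["yq"]
12. n7.fin = 24  [f.idx + 20]
13. n7.acc = -1  [f.idx - 5]
14. n9.cnt = "pk"  [terminal]
15. n5.sig = 3  [S.acc * -1 + 2]
16. n5.lab = "vuyq"  [S.pre ++ S.off]
17. n4.cnt = "vu"  ["vu"]
18. n3.sig = -3  [-3]
19. n3.lab = "zn"  ["zn"]
20. n0.pre = "unp"  [A₀.lab ++ "p"]
21. n0.off = "znun"  [A₁.lab ++ A₀.lab]
22. n0.fin = -7  [A₀.sig * -2 + 29]
23. n0.acc = -3  [-3]

13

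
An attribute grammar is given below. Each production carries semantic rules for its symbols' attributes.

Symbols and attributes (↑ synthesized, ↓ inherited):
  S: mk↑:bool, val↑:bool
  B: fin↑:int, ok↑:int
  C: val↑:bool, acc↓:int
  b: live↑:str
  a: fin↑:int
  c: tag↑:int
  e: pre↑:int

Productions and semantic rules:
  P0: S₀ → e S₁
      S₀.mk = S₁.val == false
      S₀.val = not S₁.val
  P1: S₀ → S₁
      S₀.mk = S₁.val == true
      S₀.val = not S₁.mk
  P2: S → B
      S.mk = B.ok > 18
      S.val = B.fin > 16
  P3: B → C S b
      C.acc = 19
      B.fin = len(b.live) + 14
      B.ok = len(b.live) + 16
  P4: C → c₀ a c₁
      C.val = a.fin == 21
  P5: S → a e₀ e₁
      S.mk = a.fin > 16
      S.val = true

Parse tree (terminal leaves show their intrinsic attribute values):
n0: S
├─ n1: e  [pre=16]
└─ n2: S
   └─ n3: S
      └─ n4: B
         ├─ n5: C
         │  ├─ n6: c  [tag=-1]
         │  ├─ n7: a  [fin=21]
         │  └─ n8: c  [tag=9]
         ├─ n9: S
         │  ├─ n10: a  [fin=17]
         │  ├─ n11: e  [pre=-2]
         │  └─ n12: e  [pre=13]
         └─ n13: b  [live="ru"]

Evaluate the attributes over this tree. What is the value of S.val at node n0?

1. n1.pre = 16  [terminal]
2. n5.acc = 19  [19]
3. n6.tag = -1  [terminal]
4. n7.fin = 21  [terminal]
5. n8.tag = 9  [terminal]
6. n5.val = true  [a.fin == 21]
7. n10.fin = 17  [terminal]
8. n11.pre = -2  [terminal]
9. n12.pre = 13  [terminal]
10. n9.mk = true  [a.fin > 16]
11. n9.val = true  [true]
12. n13.live = "ru"  [terminal]
13. n4.fin = 16  [len(b.live) + 14]
14. n4.ok = 18  [len(b.live) + 16]
15. n3.mk = false  [B.ok > 18]
16. n3.val = false  [B.fin > 16]
17. n2.mk = false  [S₁.val == true]
18. n2.val = true  [not S₁.mk]
19. n0.mk = false  [S₁.val == false]
20. n0.val = false  [not S₁.val]

false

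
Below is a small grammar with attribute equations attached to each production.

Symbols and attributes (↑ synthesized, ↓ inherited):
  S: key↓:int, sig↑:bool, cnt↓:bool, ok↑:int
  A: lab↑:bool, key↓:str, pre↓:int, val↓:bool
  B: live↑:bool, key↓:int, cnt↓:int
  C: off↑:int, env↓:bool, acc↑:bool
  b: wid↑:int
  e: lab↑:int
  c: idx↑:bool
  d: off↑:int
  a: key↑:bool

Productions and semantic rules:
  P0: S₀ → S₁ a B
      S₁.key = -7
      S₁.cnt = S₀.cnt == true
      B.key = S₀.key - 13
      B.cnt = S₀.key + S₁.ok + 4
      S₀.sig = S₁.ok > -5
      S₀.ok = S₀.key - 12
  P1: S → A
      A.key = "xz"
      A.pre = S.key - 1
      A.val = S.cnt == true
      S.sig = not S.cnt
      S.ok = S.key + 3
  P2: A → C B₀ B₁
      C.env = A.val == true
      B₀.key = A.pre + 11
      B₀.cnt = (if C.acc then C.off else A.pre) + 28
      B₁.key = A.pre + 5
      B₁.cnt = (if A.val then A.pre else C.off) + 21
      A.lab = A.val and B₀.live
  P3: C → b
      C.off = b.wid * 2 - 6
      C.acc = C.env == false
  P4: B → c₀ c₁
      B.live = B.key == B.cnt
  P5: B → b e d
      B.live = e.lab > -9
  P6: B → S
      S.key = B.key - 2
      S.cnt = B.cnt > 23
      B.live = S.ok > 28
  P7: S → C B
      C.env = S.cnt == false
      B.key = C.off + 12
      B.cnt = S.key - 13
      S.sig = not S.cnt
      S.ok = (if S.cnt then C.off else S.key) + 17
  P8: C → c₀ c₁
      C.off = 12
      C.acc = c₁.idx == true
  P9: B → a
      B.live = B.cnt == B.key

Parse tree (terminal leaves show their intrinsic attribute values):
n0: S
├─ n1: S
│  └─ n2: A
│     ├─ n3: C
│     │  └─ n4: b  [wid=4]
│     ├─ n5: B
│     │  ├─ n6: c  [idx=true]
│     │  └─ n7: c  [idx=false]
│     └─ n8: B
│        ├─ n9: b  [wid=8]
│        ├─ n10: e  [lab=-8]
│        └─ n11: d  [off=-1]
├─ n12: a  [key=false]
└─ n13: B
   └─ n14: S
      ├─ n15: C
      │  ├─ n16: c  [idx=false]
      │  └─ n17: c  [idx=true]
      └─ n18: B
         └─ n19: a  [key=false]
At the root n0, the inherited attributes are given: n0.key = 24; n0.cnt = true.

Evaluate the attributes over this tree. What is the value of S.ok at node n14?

29

1. n0.key = 24  [given at root]
2. n0.cnt = true  [given at root]
3. n1.key = -7  [-7]
4. n1.cnt = true  [S₀.cnt == true]
5. n2.key = "xz"  ["xz"]
6. n2.pre = -8  [S.key - 1]
7. n2.val = true  [S.cnt == true]
8. n3.env = true  [A.val == true]
9. n4.wid = 4  [terminal]
10. n3.off = 2  [b.wid * 2 - 6]
11. n3.acc = false  [C.env == false]
12. n5.key = 3  [A.pre + 11]
13. n5.cnt = 20  [(if C.acc then C.off else A.pre) + 28]
14. n6.idx = true  [terminal]
15. n7.idx = false  [terminal]
16. n5.live = false  [B.key == B.cnt]
17. n8.key = -3  [A.pre + 5]
18. n8.cnt = 13  [(if A.val then A.pre else C.off) + 21]
19. n9.wid = 8  [terminal]
20. n10.lab = -8  [terminal]
21. n11.off = -1  [terminal]
22. n8.live = true  [e.lab > -9]
23. n2.lab = false  [A.val and B₀.live]
24. n1.sig = false  [not S.cnt]
25. n1.ok = -4  [S.key + 3]
26. n12.key = false  [terminal]
27. n13.key = 11  [S₀.key - 13]
28. n13.cnt = 24  [S₀.key + S₁.ok + 4]
29. n14.key = 9  [B.key - 2]
30. n14.cnt = true  [B.cnt > 23]
31. n15.env = false  [S.cnt == false]
32. n16.idx = false  [terminal]
33. n17.idx = true  [terminal]
34. n15.off = 12  [12]
35. n15.acc = true  [c₁.idx == true]
36. n18.key = 24  [C.off + 12]
37. n18.cnt = -4  [S.key - 13]
38. n19.key = false  [terminal]
39. n18.live = false  [B.cnt == B.key]
40. n14.sig = false  [not S.cnt]
41. n14.ok = 29  [(if S.cnt then C.off else S.key) + 17]
42. n13.live = true  [S.ok > 28]
43. n0.sig = true  [S₁.ok > -5]
44. n0.ok = 12  [S₀.key - 12]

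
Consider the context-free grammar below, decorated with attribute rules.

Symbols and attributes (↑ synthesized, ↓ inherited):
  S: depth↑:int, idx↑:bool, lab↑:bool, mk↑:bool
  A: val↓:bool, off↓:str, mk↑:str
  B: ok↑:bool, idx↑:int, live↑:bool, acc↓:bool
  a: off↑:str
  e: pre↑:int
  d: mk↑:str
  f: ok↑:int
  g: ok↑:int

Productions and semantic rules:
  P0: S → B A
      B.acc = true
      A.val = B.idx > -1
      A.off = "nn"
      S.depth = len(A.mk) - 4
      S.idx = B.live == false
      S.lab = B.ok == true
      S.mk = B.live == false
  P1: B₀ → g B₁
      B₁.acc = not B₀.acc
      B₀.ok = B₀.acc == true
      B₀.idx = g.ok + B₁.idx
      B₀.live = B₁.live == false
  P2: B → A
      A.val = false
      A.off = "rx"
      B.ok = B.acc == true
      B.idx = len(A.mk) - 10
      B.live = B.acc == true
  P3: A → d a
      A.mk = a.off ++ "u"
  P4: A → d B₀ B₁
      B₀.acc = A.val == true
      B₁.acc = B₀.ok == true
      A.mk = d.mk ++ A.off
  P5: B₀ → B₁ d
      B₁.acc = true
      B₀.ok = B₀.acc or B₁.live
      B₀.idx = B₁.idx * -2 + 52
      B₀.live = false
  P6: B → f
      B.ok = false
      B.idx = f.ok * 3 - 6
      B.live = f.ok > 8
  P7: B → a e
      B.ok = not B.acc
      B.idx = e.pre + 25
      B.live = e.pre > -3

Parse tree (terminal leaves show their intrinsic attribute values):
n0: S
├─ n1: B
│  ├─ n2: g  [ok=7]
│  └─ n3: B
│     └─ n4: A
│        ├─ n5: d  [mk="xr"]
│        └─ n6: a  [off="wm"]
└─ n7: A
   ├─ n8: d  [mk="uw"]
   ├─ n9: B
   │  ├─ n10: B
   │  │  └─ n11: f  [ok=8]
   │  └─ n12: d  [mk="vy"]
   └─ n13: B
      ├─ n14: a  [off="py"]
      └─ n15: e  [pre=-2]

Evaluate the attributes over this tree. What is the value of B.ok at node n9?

true

1. n1.acc = true  [true]
2. n2.ok = 7  [terminal]
3. n3.acc = false  [not B₀.acc]
4. n4.val = false  [false]
5. n4.off = "rx"  ["rx"]
6. n5.mk = "xr"  [terminal]
7. n6.off = "wm"  [terminal]
8. n4.mk = "wmu"  [a.off ++ "u"]
9. n3.ok = false  [B.acc == true]
10. n3.idx = -7  [len(A.mk) - 10]
11. n3.live = false  [B.acc == true]
12. n1.ok = true  [B₀.acc == true]
13. n1.idx = 0  [g.ok + B₁.idx]
14. n1.live = true  [B₁.live == false]
15. n7.val = true  [B.idx > -1]
16. n7.off = "nn"  ["nn"]
17. n8.mk = "uw"  [terminal]
18. n9.acc = true  [A.val == true]
19. n10.acc = true  [true]
20. n11.ok = 8  [terminal]
21. n10.ok = false  [false]
22. n10.idx = 18  [f.ok * 3 - 6]
23. n10.live = false  [f.ok > 8]
24. n12.mk = "vy"  [terminal]
25. n9.ok = true  [B₀.acc or B₁.live]
26. n9.idx = 16  [B₁.idx * -2 + 52]
27. n9.live = false  [false]
28. n13.acc = true  [B₀.ok == true]
29. n14.off = "py"  [terminal]
30. n15.pre = -2  [terminal]
31. n13.ok = false  [not B.acc]
32. n13.idx = 23  [e.pre + 25]
33. n13.live = true  [e.pre > -3]
34. n7.mk = "uwnn"  [d.mk ++ A.off]
35. n0.depth = 0  [len(A.mk) - 4]
36. n0.idx = false  [B.live == false]
37. n0.lab = true  [B.ok == true]
38. n0.mk = false  [B.live == false]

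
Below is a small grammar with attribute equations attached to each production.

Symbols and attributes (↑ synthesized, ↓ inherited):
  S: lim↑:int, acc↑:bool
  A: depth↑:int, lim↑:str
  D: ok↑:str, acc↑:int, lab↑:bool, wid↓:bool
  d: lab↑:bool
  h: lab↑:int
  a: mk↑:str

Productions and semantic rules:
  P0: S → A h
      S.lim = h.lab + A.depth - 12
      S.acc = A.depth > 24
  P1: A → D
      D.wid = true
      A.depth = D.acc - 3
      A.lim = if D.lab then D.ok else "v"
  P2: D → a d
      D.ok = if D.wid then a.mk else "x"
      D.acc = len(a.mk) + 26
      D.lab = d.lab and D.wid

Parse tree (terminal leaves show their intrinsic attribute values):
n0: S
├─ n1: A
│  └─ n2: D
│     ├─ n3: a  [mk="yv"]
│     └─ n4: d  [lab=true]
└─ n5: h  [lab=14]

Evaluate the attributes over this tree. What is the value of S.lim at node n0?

27

1. n2.wid = true  [true]
2. n3.mk = "yv"  [terminal]
3. n4.lab = true  [terminal]
4. n2.ok = "yv"  [if D.wid then a.mk else "x"]
5. n2.acc = 28  [len(a.mk) + 26]
6. n2.lab = true  [d.lab and D.wid]
7. n1.depth = 25  [D.acc - 3]
8. n1.lim = "yv"  [if D.lab then D.ok else "v"]
9. n5.lab = 14  [terminal]
10. n0.lim = 27  [h.lab + A.depth - 12]
11. n0.acc = true  [A.depth > 24]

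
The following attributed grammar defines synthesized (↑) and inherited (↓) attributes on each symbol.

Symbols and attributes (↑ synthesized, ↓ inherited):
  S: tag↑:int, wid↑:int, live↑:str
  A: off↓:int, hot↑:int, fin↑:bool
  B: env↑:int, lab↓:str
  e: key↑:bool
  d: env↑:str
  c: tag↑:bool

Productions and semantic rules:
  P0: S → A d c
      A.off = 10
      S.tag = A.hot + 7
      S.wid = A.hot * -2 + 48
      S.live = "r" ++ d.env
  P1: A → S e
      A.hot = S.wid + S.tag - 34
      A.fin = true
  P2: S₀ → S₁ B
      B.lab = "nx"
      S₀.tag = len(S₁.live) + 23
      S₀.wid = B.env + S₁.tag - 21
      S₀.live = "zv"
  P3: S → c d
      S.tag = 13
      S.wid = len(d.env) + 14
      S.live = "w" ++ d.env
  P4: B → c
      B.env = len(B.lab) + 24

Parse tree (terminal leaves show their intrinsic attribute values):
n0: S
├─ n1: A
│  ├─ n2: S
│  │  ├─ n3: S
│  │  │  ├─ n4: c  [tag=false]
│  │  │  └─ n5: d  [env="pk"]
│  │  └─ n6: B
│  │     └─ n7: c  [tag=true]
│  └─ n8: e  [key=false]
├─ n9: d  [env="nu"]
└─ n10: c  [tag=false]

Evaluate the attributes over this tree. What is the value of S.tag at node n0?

1. n1.off = 10  [10]
2. n4.tag = false  [terminal]
3. n5.env = "pk"  [terminal]
4. n3.tag = 13  [13]
5. n3.wid = 16  [len(d.env) + 14]
6. n3.live = "wpk"  ["w" ++ d.env]
7. n6.lab = "nx"  ["nx"]
8. n7.tag = true  [terminal]
9. n6.env = 26  [len(B.lab) + 24]
10. n2.tag = 26  [len(S₁.live) + 23]
11. n2.wid = 18  [B.env + S₁.tag - 21]
12. n2.live = "zv"  ["zv"]
13. n8.key = false  [terminal]
14. n1.hot = 10  [S.wid + S.tag - 34]
15. n1.fin = true  [true]
16. n9.env = "nu"  [terminal]
17. n10.tag = false  [terminal]
18. n0.tag = 17  [A.hot + 7]
19. n0.wid = 28  [A.hot * -2 + 48]
20. n0.live = "rnu"  ["r" ++ d.env]

17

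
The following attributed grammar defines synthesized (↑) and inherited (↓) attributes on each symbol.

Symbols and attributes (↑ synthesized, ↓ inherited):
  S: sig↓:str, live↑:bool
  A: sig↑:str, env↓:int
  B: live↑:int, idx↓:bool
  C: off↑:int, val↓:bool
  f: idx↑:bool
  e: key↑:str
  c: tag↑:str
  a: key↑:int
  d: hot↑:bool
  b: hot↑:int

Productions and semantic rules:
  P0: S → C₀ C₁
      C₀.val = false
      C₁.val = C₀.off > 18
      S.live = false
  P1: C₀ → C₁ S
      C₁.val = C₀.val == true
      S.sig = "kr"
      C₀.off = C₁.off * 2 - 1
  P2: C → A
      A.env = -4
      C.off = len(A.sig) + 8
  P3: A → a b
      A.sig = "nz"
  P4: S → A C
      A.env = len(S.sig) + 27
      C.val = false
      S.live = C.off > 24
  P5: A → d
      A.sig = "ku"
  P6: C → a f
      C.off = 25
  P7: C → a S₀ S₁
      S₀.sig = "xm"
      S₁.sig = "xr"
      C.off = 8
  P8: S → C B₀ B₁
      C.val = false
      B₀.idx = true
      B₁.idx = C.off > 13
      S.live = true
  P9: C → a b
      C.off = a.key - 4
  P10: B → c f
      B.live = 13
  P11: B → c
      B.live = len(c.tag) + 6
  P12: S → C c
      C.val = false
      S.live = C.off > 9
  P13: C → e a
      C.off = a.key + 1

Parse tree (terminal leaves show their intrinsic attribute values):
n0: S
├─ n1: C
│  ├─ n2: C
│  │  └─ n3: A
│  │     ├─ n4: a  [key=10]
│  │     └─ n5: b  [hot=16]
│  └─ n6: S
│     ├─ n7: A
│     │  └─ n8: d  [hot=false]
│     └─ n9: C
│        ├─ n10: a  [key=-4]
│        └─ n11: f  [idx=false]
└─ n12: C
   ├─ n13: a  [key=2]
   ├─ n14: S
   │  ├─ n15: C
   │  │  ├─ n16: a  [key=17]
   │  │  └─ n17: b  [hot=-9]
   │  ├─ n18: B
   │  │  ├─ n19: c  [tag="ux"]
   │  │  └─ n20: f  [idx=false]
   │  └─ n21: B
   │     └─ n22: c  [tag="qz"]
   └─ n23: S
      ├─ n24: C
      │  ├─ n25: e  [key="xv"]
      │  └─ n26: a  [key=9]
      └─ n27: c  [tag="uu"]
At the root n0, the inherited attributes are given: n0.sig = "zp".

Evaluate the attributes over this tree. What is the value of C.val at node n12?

1. n0.sig = "zp"  [given at root]
2. n1.val = false  [false]
3. n2.val = false  [C₀.val == true]
4. n3.env = -4  [-4]
5. n4.key = 10  [terminal]
6. n5.hot = 16  [terminal]
7. n3.sig = "nz"  ["nz"]
8. n2.off = 10  [len(A.sig) + 8]
9. n6.sig = "kr"  ["kr"]
10. n7.env = 29  [len(S.sig) + 27]
11. n8.hot = false  [terminal]
12. n7.sig = "ku"  ["ku"]
13. n9.val = false  [false]
14. n10.key = -4  [terminal]
15. n11.idx = false  [terminal]
16. n9.off = 25  [25]
17. n6.live = true  [C.off > 24]
18. n1.off = 19  [C₁.off * 2 - 1]
19. n12.val = true  [C₀.off > 18]
20. n13.key = 2  [terminal]
21. n14.sig = "xm"  ["xm"]
22. n15.val = false  [false]
23. n16.key = 17  [terminal]
24. n17.hot = -9  [terminal]
25. n15.off = 13  [a.key - 4]
26. n18.idx = true  [true]
27. n19.tag = "ux"  [terminal]
28. n20.idx = false  [terminal]
29. n18.live = 13  [13]
30. n21.idx = false  [C.off > 13]
31. n22.tag = "qz"  [terminal]
32. n21.live = 8  [len(c.tag) + 6]
33. n14.live = true  [true]
34. n23.sig = "xr"  ["xr"]
35. n24.val = false  [false]
36. n25.key = "xv"  [terminal]
37. n26.key = 9  [terminal]
38. n24.off = 10  [a.key + 1]
39. n27.tag = "uu"  [terminal]
40. n23.live = true  [C.off > 9]
41. n12.off = 8  [8]
42. n0.live = false  [false]

true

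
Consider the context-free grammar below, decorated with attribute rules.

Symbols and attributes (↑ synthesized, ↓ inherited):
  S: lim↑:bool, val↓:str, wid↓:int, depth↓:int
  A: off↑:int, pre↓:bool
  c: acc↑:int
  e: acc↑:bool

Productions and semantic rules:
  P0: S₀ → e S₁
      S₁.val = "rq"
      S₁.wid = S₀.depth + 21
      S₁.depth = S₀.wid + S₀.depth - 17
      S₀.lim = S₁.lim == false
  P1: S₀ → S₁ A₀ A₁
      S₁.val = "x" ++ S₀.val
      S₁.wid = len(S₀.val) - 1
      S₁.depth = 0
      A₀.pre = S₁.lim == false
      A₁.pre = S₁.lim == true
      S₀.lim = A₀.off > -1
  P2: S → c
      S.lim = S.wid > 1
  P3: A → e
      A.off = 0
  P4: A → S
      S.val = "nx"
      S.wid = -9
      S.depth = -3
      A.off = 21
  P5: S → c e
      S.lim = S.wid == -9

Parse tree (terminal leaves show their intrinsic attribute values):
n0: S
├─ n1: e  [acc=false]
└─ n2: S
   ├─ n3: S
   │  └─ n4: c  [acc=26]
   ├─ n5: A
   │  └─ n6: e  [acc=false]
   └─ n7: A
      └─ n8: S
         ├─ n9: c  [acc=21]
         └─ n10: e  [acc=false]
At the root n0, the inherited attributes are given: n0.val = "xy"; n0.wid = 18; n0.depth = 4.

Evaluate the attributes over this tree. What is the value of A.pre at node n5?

true

1. n0.val = "xy"  [given at root]
2. n0.wid = 18  [given at root]
3. n0.depth = 4  [given at root]
4. n1.acc = false  [terminal]
5. n2.val = "rq"  ["rq"]
6. n2.wid = 25  [S₀.depth + 21]
7. n2.depth = 5  [S₀.wid + S₀.depth - 17]
8. n3.val = "xrq"  ["x" ++ S₀.val]
9. n3.wid = 1  [len(S₀.val) - 1]
10. n3.depth = 0  [0]
11. n4.acc = 26  [terminal]
12. n3.lim = false  [S.wid > 1]
13. n5.pre = true  [S₁.lim == false]
14. n6.acc = false  [terminal]
15. n5.off = 0  [0]
16. n7.pre = false  [S₁.lim == true]
17. n8.val = "nx"  ["nx"]
18. n8.wid = -9  [-9]
19. n8.depth = -3  [-3]
20. n9.acc = 21  [terminal]
21. n10.acc = false  [terminal]
22. n8.lim = true  [S.wid == -9]
23. n7.off = 21  [21]
24. n2.lim = true  [A₀.off > -1]
25. n0.lim = false  [S₁.lim == false]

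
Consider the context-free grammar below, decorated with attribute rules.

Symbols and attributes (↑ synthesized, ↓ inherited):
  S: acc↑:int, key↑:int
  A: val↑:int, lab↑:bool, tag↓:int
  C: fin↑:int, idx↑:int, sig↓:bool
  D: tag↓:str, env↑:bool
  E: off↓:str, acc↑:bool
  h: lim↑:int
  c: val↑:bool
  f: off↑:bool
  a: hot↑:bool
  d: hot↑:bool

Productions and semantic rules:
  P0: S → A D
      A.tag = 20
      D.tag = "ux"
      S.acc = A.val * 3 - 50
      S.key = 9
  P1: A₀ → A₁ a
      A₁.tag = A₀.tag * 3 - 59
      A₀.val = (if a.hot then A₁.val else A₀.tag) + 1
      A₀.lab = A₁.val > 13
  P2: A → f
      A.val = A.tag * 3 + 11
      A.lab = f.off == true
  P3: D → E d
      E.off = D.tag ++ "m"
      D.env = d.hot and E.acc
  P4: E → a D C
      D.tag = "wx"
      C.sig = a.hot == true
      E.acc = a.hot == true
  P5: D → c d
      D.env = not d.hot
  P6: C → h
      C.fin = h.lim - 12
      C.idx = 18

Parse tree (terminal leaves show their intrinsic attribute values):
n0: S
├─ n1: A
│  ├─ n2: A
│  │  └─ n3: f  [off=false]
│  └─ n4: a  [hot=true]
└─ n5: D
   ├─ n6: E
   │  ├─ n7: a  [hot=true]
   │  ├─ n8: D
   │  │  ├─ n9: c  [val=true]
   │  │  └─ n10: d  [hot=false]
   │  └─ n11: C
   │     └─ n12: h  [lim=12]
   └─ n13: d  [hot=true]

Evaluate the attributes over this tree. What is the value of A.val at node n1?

1. n1.tag = 20  [20]
2. n2.tag = 1  [A₀.tag * 3 - 59]
3. n3.off = false  [terminal]
4. n2.val = 14  [A.tag * 3 + 11]
5. n2.lab = false  [f.off == true]
6. n4.hot = true  [terminal]
7. n1.val = 15  [(if a.hot then A₁.val else A₀.tag) + 1]
8. n1.lab = true  [A₁.val > 13]
9. n5.tag = "ux"  ["ux"]
10. n6.off = "uxm"  [D.tag ++ "m"]
11. n7.hot = true  [terminal]
12. n8.tag = "wx"  ["wx"]
13. n9.val = true  [terminal]
14. n10.hot = false  [terminal]
15. n8.env = true  [not d.hot]
16. n11.sig = true  [a.hot == true]
17. n12.lim = 12  [terminal]
18. n11.fin = 0  [h.lim - 12]
19. n11.idx = 18  [18]
20. n6.acc = true  [a.hot == true]
21. n13.hot = true  [terminal]
22. n5.env = true  [d.hot and E.acc]
23. n0.acc = -5  [A.val * 3 - 50]
24. n0.key = 9  [9]

15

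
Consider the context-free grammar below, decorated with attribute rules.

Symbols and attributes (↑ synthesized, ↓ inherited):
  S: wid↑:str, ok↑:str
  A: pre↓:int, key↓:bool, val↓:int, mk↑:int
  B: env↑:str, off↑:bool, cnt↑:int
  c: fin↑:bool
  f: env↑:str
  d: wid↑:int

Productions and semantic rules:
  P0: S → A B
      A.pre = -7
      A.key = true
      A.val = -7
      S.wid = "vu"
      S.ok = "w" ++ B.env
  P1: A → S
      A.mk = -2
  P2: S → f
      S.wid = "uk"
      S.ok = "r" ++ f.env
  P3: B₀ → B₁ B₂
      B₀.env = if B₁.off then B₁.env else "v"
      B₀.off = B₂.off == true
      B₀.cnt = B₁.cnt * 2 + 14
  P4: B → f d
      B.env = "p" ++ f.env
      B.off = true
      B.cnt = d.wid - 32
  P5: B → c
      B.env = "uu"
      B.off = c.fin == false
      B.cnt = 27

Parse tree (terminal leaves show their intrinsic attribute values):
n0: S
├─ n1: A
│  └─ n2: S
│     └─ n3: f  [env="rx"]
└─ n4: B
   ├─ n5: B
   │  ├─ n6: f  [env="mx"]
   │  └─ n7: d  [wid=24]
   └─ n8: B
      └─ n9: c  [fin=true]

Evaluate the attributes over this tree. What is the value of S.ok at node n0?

1. n1.pre = -7  [-7]
2. n1.key = true  [true]
3. n1.val = -7  [-7]
4. n3.env = "rx"  [terminal]
5. n2.wid = "uk"  ["uk"]
6. n2.ok = "rrx"  ["r" ++ f.env]
7. n1.mk = -2  [-2]
8. n6.env = "mx"  [terminal]
9. n7.wid = 24  [terminal]
10. n5.env = "pmx"  ["p" ++ f.env]
11. n5.off = true  [true]
12. n5.cnt = -8  [d.wid - 32]
13. n9.fin = true  [terminal]
14. n8.env = "uu"  ["uu"]
15. n8.off = false  [c.fin == false]
16. n8.cnt = 27  [27]
17. n4.env = "pmx"  [if B₁.off then B₁.env else "v"]
18. n4.off = false  [B₂.off == true]
19. n4.cnt = -2  [B₁.cnt * 2 + 14]
20. n0.wid = "vu"  ["vu"]
21. n0.ok = "wpmx"  ["w" ++ B.env]

"wpmx"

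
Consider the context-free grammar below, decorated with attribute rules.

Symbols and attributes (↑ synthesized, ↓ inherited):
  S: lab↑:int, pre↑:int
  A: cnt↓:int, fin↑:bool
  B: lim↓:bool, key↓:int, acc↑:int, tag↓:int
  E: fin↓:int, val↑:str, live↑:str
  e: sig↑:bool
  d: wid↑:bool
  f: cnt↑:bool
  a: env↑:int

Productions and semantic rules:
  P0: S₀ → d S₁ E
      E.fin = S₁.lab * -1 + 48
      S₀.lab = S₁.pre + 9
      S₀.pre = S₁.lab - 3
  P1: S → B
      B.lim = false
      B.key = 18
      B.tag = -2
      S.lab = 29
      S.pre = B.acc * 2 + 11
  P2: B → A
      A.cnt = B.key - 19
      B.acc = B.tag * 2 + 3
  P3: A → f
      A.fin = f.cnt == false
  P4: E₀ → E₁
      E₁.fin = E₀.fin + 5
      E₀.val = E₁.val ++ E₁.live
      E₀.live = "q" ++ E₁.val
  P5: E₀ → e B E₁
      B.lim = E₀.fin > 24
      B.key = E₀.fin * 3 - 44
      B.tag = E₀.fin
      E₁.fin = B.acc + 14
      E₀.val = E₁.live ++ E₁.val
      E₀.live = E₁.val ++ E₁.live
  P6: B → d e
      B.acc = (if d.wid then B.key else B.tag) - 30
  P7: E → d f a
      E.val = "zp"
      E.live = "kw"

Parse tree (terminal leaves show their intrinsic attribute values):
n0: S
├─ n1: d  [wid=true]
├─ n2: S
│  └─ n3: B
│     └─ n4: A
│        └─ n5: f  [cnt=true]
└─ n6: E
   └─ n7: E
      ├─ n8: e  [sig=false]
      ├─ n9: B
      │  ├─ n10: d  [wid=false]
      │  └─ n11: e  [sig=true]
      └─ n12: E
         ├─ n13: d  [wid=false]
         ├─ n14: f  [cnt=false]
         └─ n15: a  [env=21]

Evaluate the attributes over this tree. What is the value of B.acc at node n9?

1. n1.wid = true  [terminal]
2. n3.lim = false  [false]
3. n3.key = 18  [18]
4. n3.tag = -2  [-2]
5. n4.cnt = -1  [B.key - 19]
6. n5.cnt = true  [terminal]
7. n4.fin = false  [f.cnt == false]
8. n3.acc = -1  [B.tag * 2 + 3]
9. n2.lab = 29  [29]
10. n2.pre = 9  [B.acc * 2 + 11]
11. n6.fin = 19  [S₁.lab * -1 + 48]
12. n7.fin = 24  [E₀.fin + 5]
13. n8.sig = false  [terminal]
14. n9.lim = false  [E₀.fin > 24]
15. n9.key = 28  [E₀.fin * 3 - 44]
16. n9.tag = 24  [E₀.fin]
17. n10.wid = false  [terminal]
18. n11.sig = true  [terminal]
19. n9.acc = -6  [(if d.wid then B.key else B.tag) - 30]
20. n12.fin = 8  [B.acc + 14]
21. n13.wid = false  [terminal]
22. n14.cnt = false  [terminal]
23. n15.env = 21  [terminal]
24. n12.val = "zp"  ["zp"]
25. n12.live = "kw"  ["kw"]
26. n7.val = "kwzp"  [E₁.live ++ E₁.val]
27. n7.live = "zpkw"  [E₁.val ++ E₁.live]
28. n6.val = "kwzpzpkw"  [E₁.val ++ E₁.live]
29. n6.live = "qkwzp"  ["q" ++ E₁.val]
30. n0.lab = 18  [S₁.pre + 9]
31. n0.pre = 26  [S₁.lab - 3]

-6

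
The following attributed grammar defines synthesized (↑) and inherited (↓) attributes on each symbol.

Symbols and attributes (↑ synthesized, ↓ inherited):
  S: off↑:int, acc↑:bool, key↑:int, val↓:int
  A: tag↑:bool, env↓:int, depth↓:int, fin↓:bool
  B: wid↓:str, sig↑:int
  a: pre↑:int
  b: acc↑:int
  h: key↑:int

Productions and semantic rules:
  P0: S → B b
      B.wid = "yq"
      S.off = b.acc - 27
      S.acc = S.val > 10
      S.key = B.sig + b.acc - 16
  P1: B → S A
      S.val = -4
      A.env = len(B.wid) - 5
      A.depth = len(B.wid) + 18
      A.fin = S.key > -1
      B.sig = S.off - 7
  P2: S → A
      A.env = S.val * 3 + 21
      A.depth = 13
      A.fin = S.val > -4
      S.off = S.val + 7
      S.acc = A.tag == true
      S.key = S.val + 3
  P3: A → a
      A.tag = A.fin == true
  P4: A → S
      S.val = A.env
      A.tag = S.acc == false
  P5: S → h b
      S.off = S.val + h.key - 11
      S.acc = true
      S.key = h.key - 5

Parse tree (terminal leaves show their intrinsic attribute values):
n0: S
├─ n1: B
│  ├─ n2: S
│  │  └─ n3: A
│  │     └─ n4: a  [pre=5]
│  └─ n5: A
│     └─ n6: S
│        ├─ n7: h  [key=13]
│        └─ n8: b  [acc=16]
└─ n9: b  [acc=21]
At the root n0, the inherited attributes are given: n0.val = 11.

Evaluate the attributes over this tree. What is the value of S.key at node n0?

1. n0.val = 11  [given at root]
2. n1.wid = "yq"  ["yq"]
3. n2.val = -4  [-4]
4. n3.env = 9  [S.val * 3 + 21]
5. n3.depth = 13  [13]
6. n3.fin = false  [S.val > -4]
7. n4.pre = 5  [terminal]
8. n3.tag = false  [A.fin == true]
9. n2.off = 3  [S.val + 7]
10. n2.acc = false  [A.tag == true]
11. n2.key = -1  [S.val + 3]
12. n5.env = -3  [len(B.wid) - 5]
13. n5.depth = 20  [len(B.wid) + 18]
14. n5.fin = false  [S.key > -1]
15. n6.val = -3  [A.env]
16. n7.key = 13  [terminal]
17. n8.acc = 16  [terminal]
18. n6.off = -1  [S.val + h.key - 11]
19. n6.acc = true  [true]
20. n6.key = 8  [h.key - 5]
21. n5.tag = false  [S.acc == false]
22. n1.sig = -4  [S.off - 7]
23. n9.acc = 21  [terminal]
24. n0.off = -6  [b.acc - 27]
25. n0.acc = true  [S.val > 10]
26. n0.key = 1  [B.sig + b.acc - 16]

1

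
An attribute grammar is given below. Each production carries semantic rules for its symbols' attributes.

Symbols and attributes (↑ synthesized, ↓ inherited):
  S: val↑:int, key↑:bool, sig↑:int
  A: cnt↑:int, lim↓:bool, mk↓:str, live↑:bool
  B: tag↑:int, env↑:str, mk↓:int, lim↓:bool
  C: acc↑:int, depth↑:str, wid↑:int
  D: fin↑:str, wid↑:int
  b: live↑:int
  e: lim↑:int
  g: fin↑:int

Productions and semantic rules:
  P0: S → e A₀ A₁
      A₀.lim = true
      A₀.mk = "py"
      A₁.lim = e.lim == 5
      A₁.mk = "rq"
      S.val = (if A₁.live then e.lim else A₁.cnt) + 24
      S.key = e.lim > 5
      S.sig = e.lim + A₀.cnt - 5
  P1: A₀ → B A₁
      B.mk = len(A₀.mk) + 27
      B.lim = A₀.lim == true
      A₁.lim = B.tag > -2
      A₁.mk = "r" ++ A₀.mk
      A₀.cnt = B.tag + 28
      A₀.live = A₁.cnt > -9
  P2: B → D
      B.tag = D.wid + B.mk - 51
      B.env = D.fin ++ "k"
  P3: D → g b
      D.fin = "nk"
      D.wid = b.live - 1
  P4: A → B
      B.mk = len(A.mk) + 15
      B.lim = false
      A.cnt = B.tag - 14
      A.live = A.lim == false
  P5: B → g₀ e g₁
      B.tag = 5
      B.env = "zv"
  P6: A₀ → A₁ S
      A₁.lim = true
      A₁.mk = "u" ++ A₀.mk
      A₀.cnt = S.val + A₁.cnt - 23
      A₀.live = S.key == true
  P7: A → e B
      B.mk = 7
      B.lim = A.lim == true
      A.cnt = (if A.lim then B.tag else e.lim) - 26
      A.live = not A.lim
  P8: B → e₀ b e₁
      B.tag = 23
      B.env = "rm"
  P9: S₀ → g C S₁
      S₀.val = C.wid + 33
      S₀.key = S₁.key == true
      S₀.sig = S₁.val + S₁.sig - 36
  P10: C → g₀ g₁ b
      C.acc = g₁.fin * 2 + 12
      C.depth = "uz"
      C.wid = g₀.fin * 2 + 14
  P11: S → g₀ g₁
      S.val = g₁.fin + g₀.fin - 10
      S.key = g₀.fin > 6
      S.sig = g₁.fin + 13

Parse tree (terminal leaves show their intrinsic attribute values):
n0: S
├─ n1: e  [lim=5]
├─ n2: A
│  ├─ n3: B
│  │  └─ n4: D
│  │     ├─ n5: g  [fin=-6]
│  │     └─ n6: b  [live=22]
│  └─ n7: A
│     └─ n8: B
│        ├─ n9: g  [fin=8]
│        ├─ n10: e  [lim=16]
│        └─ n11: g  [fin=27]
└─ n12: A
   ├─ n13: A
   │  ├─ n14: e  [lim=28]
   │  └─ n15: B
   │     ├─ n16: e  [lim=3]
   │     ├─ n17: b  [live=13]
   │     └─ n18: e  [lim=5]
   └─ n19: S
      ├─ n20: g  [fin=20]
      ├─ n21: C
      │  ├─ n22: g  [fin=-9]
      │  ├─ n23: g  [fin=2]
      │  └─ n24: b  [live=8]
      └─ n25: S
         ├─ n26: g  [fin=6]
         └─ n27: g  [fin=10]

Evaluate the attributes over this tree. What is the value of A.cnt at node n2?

1. n1.lim = 5  [terminal]
2. n2.lim = true  [true]
3. n2.mk = "py"  ["py"]
4. n3.mk = 29  [len(A₀.mk) + 27]
5. n3.lim = true  [A₀.lim == true]
6. n5.fin = -6  [terminal]
7. n6.live = 22  [terminal]
8. n4.fin = "nk"  ["nk"]
9. n4.wid = 21  [b.live - 1]
10. n3.tag = -1  [D.wid + B.mk - 51]
11. n3.env = "nkk"  [D.fin ++ "k"]
12. n7.lim = true  [B.tag > -2]
13. n7.mk = "rpy"  ["r" ++ A₀.mk]
14. n8.mk = 18  [len(A.mk) + 15]
15. n8.lim = false  [false]
16. n9.fin = 8  [terminal]
17. n10.lim = 16  [terminal]
18. n11.fin = 27  [terminal]
19. n8.tag = 5  [5]
20. n8.env = "zv"  ["zv"]
21. n7.cnt = -9  [B.tag - 14]
22. n7.live = false  [A.lim == false]
23. n2.cnt = 27  [B.tag + 28]
24. n2.live = false  [A₁.cnt > -9]
25. n12.lim = true  [e.lim == 5]
26. n12.mk = "rq"  ["rq"]
27. n13.lim = true  [true]
28. n13.mk = "urq"  ["u" ++ A₀.mk]
29. n14.lim = 28  [terminal]
30. n15.mk = 7  [7]
31. n15.lim = true  [A.lim == true]
32. n16.lim = 3  [terminal]
33. n17.live = 13  [terminal]
34. n18.lim = 5  [terminal]
35. n15.tag = 23  [23]
36. n15.env = "rm"  ["rm"]
37. n13.cnt = -3  [(if A.lim then B.tag else e.lim) - 26]
38. n13.live = false  [not A.lim]
39. n20.fin = 20  [terminal]
40. n22.fin = -9  [terminal]
41. n23.fin = 2  [terminal]
42. n24.live = 8  [terminal]
43. n21.acc = 16  [g₁.fin * 2 + 12]
44. n21.depth = "uz"  ["uz"]
45. n21.wid = -4  [g₀.fin * 2 + 14]
46. n26.fin = 6  [terminal]
47. n27.fin = 10  [terminal]
48. n25.val = 6  [g₁.fin + g₀.fin - 10]
49. n25.key = false  [g₀.fin > 6]
50. n25.sig = 23  [g₁.fin + 13]
51. n19.val = 29  [C.wid + 33]
52. n19.key = false  [S₁.key == true]
53. n19.sig = -7  [S₁.val + S₁.sig - 36]
54. n12.cnt = 3  [S.val + A₁.cnt - 23]
55. n12.live = false  [S.key == true]
56. n0.val = 27  [(if A₁.live then e.lim else A₁.cnt) + 24]
57. n0.key = false  [e.lim > 5]
58. n0.sig = 27  [e.lim + A₀.cnt - 5]

27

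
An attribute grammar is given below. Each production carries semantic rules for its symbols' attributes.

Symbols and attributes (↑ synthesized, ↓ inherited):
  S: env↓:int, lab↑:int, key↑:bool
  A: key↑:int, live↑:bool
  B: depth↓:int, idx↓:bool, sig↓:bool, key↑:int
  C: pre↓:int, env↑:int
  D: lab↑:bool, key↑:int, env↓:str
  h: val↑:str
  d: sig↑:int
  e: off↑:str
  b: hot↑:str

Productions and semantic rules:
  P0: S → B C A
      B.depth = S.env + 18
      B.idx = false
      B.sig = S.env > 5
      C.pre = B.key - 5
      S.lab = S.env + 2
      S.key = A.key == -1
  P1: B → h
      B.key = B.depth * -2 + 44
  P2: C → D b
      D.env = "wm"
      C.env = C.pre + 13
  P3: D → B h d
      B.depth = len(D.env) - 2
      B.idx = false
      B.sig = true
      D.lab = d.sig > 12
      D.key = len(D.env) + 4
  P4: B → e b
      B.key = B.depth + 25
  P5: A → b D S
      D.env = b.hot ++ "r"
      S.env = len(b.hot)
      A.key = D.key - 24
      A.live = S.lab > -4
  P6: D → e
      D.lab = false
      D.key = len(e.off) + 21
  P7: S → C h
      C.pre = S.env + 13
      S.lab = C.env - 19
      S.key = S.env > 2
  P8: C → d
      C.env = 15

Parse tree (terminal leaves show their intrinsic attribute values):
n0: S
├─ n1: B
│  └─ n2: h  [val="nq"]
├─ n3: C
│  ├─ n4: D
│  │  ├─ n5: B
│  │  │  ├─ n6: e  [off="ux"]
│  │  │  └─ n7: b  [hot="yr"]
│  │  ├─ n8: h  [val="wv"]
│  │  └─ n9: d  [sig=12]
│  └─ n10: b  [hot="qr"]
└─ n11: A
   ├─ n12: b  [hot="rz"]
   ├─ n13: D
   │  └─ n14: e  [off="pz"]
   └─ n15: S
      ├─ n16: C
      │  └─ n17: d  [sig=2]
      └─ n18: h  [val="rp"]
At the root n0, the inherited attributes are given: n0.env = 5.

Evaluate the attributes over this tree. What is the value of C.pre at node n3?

1. n0.env = 5  [given at root]
2. n1.depth = 23  [S.env + 18]
3. n1.idx = false  [false]
4. n1.sig = false  [S.env > 5]
5. n2.val = "nq"  [terminal]
6. n1.key = -2  [B.depth * -2 + 44]
7. n3.pre = -7  [B.key - 5]
8. n4.env = "wm"  ["wm"]
9. n5.depth = 0  [len(D.env) - 2]
10. n5.idx = false  [false]
11. n5.sig = true  [true]
12. n6.off = "ux"  [terminal]
13. n7.hot = "yr"  [terminal]
14. n5.key = 25  [B.depth + 25]
15. n8.val = "wv"  [terminal]
16. n9.sig = 12  [terminal]
17. n4.lab = false  [d.sig > 12]
18. n4.key = 6  [len(D.env) + 4]
19. n10.hot = "qr"  [terminal]
20. n3.env = 6  [C.pre + 13]
21. n12.hot = "rz"  [terminal]
22. n13.env = "rzr"  [b.hot ++ "r"]
23. n14.off = "pz"  [terminal]
24. n13.lab = false  [false]
25. n13.key = 23  [len(e.off) + 21]
26. n15.env = 2  [len(b.hot)]
27. n16.pre = 15  [S.env + 13]
28. n17.sig = 2  [terminal]
29. n16.env = 15  [15]
30. n18.val = "rp"  [terminal]
31. n15.lab = -4  [C.env - 19]
32. n15.key = false  [S.env > 2]
33. n11.key = -1  [D.key - 24]
34. n11.live = false  [S.lab > -4]
35. n0.lab = 7  [S.env + 2]
36. n0.key = true  [A.key == -1]

-7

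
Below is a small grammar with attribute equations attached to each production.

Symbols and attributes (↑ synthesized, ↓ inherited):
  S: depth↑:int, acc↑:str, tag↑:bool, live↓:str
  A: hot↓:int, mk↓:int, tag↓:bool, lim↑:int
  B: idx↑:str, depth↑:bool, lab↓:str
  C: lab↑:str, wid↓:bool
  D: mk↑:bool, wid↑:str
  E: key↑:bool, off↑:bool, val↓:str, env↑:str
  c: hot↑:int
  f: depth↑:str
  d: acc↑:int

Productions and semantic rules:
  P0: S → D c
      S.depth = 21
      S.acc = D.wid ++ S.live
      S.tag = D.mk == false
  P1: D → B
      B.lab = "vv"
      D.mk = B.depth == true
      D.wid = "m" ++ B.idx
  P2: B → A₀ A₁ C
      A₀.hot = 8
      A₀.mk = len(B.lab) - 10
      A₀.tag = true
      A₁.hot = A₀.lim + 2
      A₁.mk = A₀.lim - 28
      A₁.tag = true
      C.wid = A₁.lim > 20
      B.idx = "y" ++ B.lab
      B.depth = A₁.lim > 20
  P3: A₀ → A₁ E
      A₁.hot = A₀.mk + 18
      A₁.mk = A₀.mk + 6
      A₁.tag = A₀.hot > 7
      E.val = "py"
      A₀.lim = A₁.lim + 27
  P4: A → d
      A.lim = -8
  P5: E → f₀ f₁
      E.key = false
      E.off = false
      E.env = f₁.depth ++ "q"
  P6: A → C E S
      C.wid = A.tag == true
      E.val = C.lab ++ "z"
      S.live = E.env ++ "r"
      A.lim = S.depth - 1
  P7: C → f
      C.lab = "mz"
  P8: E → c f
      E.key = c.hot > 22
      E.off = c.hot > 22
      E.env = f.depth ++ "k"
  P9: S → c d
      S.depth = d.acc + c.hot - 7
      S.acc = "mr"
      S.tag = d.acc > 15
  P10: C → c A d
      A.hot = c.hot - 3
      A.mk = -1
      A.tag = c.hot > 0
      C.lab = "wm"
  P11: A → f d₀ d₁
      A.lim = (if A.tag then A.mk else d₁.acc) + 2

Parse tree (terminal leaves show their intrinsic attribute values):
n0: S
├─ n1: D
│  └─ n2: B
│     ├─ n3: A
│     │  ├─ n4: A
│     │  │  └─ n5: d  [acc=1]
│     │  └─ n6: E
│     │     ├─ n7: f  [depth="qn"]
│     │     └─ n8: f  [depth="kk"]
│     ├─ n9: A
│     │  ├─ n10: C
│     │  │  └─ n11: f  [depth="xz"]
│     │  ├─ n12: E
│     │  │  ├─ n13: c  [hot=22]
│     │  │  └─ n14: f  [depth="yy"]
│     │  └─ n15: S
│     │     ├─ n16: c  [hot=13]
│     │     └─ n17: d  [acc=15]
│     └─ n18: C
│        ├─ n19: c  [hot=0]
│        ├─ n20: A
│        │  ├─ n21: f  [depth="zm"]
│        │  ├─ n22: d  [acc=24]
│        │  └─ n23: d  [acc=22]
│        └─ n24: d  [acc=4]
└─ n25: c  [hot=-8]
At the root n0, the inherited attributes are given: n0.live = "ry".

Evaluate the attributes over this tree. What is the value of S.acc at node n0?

1. n0.live = "ry"  [given at root]
2. n2.lab = "vv"  ["vv"]
3. n3.hot = 8  [8]
4. n3.mk = -8  [len(B.lab) - 10]
5. n3.tag = true  [true]
6. n4.hot = 10  [A₀.mk + 18]
7. n4.mk = -2  [A₀.mk + 6]
8. n4.tag = true  [A₀.hot > 7]
9. n5.acc = 1  [terminal]
10. n4.lim = -8  [-8]
11. n6.val = "py"  ["py"]
12. n7.depth = "qn"  [terminal]
13. n8.depth = "kk"  [terminal]
14. n6.key = false  [false]
15. n6.off = false  [false]
16. n6.env = "kkq"  [f₁.depth ++ "q"]
17. n3.lim = 19  [A₁.lim + 27]
18. n9.hot = 21  [A₀.lim + 2]
19. n9.mk = -9  [A₀.lim - 28]
20. n9.tag = true  [true]
21. n10.wid = true  [A.tag == true]
22. n11.depth = "xz"  [terminal]
23. n10.lab = "mz"  ["mz"]
24. n12.val = "mzz"  [C.lab ++ "z"]
25. n13.hot = 22  [terminal]
26. n14.depth = "yy"  [terminal]
27. n12.key = false  [c.hot > 22]
28. n12.off = false  [c.hot > 22]
29. n12.env = "yyk"  [f.depth ++ "k"]
30. n15.live = "yykr"  [E.env ++ "r"]
31. n16.hot = 13  [terminal]
32. n17.acc = 15  [terminal]
33. n15.depth = 21  [d.acc + c.hot - 7]
34. n15.acc = "mr"  ["mr"]
35. n15.tag = false  [d.acc > 15]
36. n9.lim = 20  [S.depth - 1]
37. n18.wid = false  [A₁.lim > 20]
38. n19.hot = 0  [terminal]
39. n20.hot = -3  [c.hot - 3]
40. n20.mk = -1  [-1]
41. n20.tag = false  [c.hot > 0]
42. n21.depth = "zm"  [terminal]
43. n22.acc = 24  [terminal]
44. n23.acc = 22  [terminal]
45. n20.lim = 24  [(if A.tag then A.mk else d₁.acc) + 2]
46. n24.acc = 4  [terminal]
47. n18.lab = "wm"  ["wm"]
48. n2.idx = "yvv"  ["y" ++ B.lab]
49. n2.depth = false  [A₁.lim > 20]
50. n1.mk = false  [B.depth == true]
51. n1.wid = "myvv"  ["m" ++ B.idx]
52. n25.hot = -8  [terminal]
53. n0.depth = 21  [21]
54. n0.acc = "myvvry"  [D.wid ++ S.live]
55. n0.tag = true  [D.mk == false]

"myvvry"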